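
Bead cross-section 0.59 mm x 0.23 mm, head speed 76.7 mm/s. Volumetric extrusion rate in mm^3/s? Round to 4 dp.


Rate = 0.59 * 0.23 * 76.7 = 10.4082 mm^3/s


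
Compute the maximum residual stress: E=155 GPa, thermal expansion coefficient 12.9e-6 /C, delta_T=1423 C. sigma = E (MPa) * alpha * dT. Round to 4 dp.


sigma = 155*1000 * 12.9e-6 * 1423 = 2845.2885 MPa


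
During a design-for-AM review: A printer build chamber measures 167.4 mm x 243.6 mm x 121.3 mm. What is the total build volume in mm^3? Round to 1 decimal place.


V = 167.4 * 243.6 * 121.3 = 4946449.0 mm^3


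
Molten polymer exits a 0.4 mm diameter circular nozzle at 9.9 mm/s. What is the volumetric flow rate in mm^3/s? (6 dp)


A = pi*(0.4/2)^2 = 0.12566371 mm^2
Q = 0.12566371 * 9.9 = 1.244071 mm^3/s


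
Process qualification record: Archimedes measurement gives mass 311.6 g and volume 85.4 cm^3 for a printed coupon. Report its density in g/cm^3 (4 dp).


rho = 311.6 / 85.4 = 3.6487 g/cm^3


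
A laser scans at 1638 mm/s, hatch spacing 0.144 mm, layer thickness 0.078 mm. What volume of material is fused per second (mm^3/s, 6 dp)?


Rate = 1638 * 0.144 * 0.078 = 18.398016 mm^3/s


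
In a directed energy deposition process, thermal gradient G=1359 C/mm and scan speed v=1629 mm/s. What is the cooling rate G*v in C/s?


CR = 1359 * 1629 = 2213811 C/s


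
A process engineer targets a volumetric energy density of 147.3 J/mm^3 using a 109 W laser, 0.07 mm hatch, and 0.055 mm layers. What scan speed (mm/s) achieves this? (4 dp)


v = 109 / (147.3*0.07*0.055) = 192.2043 mm/s


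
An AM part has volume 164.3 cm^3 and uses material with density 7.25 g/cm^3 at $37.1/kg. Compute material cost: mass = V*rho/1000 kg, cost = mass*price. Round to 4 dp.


Mass = 164.3*7.25/1000 = 1.191175 kg
Cost = 1.191175 * 37.1 = 44.1926 $


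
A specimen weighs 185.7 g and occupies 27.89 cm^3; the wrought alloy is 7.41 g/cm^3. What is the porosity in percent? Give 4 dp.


rho_part = 185.7 / 27.89 = 6.65830047 g/cm^3
Porosity = (1 - 6.65830047/7.41)*100 = 10.1444 %


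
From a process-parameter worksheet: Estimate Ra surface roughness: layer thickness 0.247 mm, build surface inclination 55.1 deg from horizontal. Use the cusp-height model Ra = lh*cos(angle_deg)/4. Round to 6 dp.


Ra = 0.247 * cos(55.1) / 4 = 0.03533 mm


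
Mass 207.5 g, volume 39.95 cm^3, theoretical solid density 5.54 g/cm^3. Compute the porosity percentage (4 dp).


rho_part = 207.5 / 39.95 = 5.19399249 g/cm^3
Porosity = (1 - 5.19399249/5.54)*100 = 6.2456 %


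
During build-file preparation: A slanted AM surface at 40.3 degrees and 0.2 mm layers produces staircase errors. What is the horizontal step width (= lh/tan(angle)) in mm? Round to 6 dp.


step = 0.2 / tan(40.3) = 0.235832 mm


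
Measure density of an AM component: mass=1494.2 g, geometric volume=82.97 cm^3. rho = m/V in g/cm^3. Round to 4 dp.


rho = 1494.2 / 82.97 = 18.0089 g/cm^3


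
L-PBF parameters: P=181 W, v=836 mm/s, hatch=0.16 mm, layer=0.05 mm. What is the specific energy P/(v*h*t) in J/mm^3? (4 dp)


Build rate = 836 * 0.16 * 0.05 = 6.688 mm^3/s
SE = 181 / 6.688 = 27.0634 J/mm^3


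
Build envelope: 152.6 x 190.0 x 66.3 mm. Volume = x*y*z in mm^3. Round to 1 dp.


V = 152.6 * 190.0 * 66.3 = 1922302.2 mm^3


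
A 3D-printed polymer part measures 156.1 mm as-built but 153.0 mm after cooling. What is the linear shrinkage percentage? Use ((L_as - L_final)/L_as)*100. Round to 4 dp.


Shrinkage = ((156.1-153.0)/156.1)*100 = 1.9859 %


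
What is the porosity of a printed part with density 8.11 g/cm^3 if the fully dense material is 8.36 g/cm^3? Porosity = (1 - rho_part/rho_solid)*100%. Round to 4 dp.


Porosity = (1-8.11/8.36)*100 = 2.9904 %


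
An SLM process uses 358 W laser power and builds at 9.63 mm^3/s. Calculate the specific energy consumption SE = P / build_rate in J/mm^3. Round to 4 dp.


SE = 358 / 9.63 = 37.1755 J/mm^3


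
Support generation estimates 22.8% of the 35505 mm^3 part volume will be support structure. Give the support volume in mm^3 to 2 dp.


V_support = 35505 * 0.228 = 8095.14 mm^3


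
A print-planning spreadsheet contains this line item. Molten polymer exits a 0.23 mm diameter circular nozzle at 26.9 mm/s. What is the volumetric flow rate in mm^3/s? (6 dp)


A = pi*(0.23/2)^2 = 0.04154756 mm^2
Q = 0.04154756 * 26.9 = 1.117629 mm^3/s


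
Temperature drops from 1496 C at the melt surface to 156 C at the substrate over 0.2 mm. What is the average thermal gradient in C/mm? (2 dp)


G = (1496-156)/0.2 = 6700.0 C/mm


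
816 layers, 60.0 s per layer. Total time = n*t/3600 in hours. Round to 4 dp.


t = 816 * 60.0 / 3600 = 13.6 hrs


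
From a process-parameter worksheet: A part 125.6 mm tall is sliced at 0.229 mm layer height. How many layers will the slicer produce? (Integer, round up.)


Layers = ceil(125.6/0.229) = 549


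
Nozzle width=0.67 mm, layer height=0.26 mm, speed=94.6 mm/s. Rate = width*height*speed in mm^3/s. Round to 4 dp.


Rate = 0.67 * 0.26 * 94.6 = 16.4793 mm^3/s


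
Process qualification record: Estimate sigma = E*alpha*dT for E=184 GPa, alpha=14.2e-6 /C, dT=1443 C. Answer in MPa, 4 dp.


sigma = 184*1000 * 14.2e-6 * 1443 = 3770.2704 MPa


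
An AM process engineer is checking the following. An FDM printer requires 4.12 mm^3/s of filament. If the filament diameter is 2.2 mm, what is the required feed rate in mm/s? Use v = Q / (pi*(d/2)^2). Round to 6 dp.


A = pi*(2.2/2)^2 = 3.801327
v = 4.12 / 3.801327 = 1.083832 mm/s


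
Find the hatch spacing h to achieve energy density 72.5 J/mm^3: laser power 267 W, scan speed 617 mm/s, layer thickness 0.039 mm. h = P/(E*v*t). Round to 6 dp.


h = 267 / (72.5*617*0.039) = 0.153047 mm


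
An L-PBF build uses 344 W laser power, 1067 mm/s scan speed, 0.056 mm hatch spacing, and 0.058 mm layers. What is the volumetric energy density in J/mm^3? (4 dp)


E = 344 / (1067*0.056*0.058) = 99.2609 J/mm^3


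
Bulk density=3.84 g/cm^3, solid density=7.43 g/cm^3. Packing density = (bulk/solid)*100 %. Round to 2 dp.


Packing = (3.84/7.43)*100 = 51.68 %


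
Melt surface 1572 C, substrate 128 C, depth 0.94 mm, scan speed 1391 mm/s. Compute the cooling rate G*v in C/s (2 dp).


G = (1572-128)/0.94 = 1536.17021277 C/mm
CR = 1536.17021277 * 1391 = 2136812.77 C/s


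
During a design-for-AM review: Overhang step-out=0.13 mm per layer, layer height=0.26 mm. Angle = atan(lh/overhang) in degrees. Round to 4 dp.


angle = atan(0.26/0.13) = 63.4349 degrees


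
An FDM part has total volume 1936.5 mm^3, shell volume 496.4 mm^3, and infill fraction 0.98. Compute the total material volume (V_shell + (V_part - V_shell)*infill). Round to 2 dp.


V_infill = (1936.5 - 496.4) * 0.98 = 1411.3
V_total = 496.4 + 1411.3 = 1907.7 mm^3


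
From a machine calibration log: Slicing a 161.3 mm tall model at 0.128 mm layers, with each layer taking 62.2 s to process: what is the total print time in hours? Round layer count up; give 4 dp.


Layers = ceil(161.3/0.128) = 1261
t = 1261 * 62.2 / 3600 = 21.7873 hrs


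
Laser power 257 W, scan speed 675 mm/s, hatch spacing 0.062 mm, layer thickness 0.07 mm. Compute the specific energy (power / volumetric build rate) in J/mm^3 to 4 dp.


Build rate = 675 * 0.062 * 0.07 = 2.9295 mm^3/s
SE = 257 / 2.9295 = 87.7283 J/mm^3


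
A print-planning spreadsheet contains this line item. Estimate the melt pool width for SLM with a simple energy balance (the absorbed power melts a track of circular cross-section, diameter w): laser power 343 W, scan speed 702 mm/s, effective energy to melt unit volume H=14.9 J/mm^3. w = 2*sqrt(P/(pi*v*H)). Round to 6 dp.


w = 2*sqrt(343/(pi*702*14.9)) = 0.204334 mm


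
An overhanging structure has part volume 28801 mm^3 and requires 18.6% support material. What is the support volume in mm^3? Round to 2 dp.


V_support = 28801 * 0.186 = 5356.99 mm^3


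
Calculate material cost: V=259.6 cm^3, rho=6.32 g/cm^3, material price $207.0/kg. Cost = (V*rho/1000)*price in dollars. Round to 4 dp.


Mass = 259.6*6.32/1000 = 1.640672 kg
Cost = 1.640672 * 207.0 = 339.6191 $


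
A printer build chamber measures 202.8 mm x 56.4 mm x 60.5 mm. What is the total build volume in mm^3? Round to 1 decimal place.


V = 202.8 * 56.4 * 60.5 = 691994.2 mm^3


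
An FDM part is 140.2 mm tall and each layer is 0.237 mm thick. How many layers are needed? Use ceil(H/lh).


Layers = ceil(140.2/0.237) = 592


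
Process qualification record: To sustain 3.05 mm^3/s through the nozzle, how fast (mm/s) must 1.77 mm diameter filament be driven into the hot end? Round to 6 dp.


A = pi*(1.77/2)^2 = 2.460574
v = 3.05 / 2.460574 = 1.239548 mm/s


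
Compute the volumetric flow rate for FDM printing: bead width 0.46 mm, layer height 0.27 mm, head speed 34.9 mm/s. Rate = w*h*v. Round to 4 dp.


Rate = 0.46 * 0.27 * 34.9 = 4.3346 mm^3/s


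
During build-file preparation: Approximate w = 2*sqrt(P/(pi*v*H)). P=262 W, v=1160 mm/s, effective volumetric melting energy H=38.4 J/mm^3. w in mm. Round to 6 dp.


w = 2*sqrt(262/(pi*1160*38.4)) = 0.086539 mm


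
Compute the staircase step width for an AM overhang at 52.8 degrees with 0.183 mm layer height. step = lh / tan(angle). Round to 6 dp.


step = 0.183 / tan(52.8) = 0.138905 mm


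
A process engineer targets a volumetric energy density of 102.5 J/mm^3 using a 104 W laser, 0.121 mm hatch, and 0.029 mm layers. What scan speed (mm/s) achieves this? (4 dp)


v = 104 / (102.5*0.121*0.029) = 289.1519 mm/s


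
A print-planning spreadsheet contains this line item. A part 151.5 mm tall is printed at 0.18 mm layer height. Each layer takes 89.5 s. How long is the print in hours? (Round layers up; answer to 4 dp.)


Layers = ceil(151.5/0.18) = 842
t = 842 * 89.5 / 3600 = 20.9331 hrs


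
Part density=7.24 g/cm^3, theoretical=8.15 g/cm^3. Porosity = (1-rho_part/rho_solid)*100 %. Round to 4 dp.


Porosity = (1-7.24/8.15)*100 = 11.1656 %


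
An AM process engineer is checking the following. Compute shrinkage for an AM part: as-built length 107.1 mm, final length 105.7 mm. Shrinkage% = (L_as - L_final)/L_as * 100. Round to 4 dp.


Shrinkage = ((107.1-105.7)/107.1)*100 = 1.3072 %


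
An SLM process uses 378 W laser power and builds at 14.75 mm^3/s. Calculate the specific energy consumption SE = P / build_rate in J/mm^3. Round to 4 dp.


SE = 378 / 14.75 = 25.6271 J/mm^3


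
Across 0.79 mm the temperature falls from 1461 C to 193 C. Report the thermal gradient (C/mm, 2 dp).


G = (1461-193)/0.79 = 1605.06 C/mm


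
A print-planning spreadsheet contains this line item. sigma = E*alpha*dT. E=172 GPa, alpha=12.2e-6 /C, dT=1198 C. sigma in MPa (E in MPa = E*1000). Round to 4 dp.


sigma = 172*1000 * 12.2e-6 * 1198 = 2513.8832 MPa


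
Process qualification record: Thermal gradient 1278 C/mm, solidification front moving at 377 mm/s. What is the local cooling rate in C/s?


CR = 1278 * 377 = 481806 C/s


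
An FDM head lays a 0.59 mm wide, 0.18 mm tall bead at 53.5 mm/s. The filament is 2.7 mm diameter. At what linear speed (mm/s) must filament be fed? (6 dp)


Q = 0.59 * 0.18 * 53.5 = 5.6817 mm^3/s
A_fil = pi*(2.7/2)^2 = 5.72555261 mm^2
v_feed = 5.6817 / 5.72555261 = 0.992341 mm/s


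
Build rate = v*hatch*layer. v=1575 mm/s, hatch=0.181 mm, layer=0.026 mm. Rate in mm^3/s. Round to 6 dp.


Rate = 1575 * 0.181 * 0.026 = 7.41195 mm^3/s


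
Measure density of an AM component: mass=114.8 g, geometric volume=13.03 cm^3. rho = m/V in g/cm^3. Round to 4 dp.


rho = 114.8 / 13.03 = 8.8104 g/cm^3


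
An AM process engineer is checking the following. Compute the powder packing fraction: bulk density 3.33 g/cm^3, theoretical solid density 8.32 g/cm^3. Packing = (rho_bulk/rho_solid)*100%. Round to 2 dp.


Packing = (3.33/8.32)*100 = 40.02 %


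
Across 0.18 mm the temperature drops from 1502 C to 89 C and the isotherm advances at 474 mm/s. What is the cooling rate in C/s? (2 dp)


G = (1502-89)/0.18 = 7850.0 C/mm
CR = 7850.0 * 474 = 3720900.0 C/s


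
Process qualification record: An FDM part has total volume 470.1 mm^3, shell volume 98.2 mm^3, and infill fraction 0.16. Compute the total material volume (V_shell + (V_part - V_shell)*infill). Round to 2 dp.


V_infill = (470.1 - 98.2) * 0.16 = 59.5
V_total = 98.2 + 59.5 = 157.7 mm^3


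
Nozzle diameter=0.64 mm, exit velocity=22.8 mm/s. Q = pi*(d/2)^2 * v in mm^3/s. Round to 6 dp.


A = pi*(0.64/2)^2 = 0.32169909 mm^2
Q = 0.32169909 * 22.8 = 7.334739 mm^3/s


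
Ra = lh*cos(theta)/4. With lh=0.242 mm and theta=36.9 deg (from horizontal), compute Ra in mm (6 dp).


Ra = 0.242 * cos(36.9) / 4 = 0.048381 mm


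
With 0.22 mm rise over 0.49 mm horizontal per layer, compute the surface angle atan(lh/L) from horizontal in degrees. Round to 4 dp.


angle = atan(0.22/0.49) = 24.1791 degrees


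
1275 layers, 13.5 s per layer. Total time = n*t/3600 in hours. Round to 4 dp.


t = 1275 * 13.5 / 3600 = 4.7813 hrs


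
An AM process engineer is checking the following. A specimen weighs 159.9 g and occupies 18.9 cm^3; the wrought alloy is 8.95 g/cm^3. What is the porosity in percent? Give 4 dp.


rho_part = 159.9 / 18.9 = 8.46031746 g/cm^3
Porosity = (1 - 8.46031746/8.95)*100 = 5.4713 %


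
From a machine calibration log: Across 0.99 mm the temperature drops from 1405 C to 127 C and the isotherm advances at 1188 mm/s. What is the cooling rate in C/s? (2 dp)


G = (1405-127)/0.99 = 1290.90909091 C/mm
CR = 1290.90909091 * 1188 = 1533600.0 C/s


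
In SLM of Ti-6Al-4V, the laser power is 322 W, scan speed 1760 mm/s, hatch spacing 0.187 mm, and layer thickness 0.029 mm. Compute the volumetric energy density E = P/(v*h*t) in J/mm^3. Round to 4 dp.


E = 322 / (1760*0.187*0.029) = 33.7368 J/mm^3


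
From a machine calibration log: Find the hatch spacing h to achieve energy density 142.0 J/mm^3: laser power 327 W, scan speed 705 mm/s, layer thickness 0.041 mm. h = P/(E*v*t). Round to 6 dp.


h = 327 / (142.0*705*0.041) = 0.079668 mm


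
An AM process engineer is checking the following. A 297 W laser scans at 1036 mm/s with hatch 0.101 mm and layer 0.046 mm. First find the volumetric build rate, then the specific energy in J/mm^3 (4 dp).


Build rate = 1036 * 0.101 * 0.046 = 4.813256 mm^3/s
SE = 297 / 4.813256 = 61.7046 J/mm^3


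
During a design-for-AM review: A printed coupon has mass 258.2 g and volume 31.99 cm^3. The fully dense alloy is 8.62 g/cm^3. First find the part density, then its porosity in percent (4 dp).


rho_part = 258.2 / 31.99 = 8.07127227 g/cm^3
Porosity = (1 - 8.07127227/8.62)*100 = 6.3658 %


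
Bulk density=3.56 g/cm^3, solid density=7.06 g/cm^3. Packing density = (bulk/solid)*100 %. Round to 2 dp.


Packing = (3.56/7.06)*100 = 50.42 %


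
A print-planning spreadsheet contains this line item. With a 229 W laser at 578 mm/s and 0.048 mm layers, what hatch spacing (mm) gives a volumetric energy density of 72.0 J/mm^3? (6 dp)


h = 229 / (72.0*578*0.048) = 0.114639 mm


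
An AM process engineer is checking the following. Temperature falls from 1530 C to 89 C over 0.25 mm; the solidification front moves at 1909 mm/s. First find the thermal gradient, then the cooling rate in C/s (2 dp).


G = (1530-89)/0.25 = 5764.0 C/mm
CR = 5764.0 * 1909 = 11003476.0 C/s


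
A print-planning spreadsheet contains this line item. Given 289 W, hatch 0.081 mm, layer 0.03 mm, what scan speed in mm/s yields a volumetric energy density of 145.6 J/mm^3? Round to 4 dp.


v = 289 / (145.6*0.081*0.03) = 816.8272 mm/s


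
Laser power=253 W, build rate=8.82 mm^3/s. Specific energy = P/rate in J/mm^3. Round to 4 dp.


SE = 253 / 8.82 = 28.6848 J/mm^3


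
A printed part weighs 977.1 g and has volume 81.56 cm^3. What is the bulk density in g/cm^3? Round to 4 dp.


rho = 977.1 / 81.56 = 11.9801 g/cm^3


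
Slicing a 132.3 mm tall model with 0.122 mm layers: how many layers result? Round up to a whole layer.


Layers = ceil(132.3/0.122) = 1085


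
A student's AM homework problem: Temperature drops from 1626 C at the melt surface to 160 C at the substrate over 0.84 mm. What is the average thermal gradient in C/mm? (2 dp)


G = (1626-160)/0.84 = 1745.24 C/mm


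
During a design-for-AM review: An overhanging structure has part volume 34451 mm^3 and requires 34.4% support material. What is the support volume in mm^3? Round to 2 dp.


V_support = 34451 * 0.344 = 11851.14 mm^3


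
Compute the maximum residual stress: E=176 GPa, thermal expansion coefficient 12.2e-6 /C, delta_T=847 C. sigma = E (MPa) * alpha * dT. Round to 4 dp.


sigma = 176*1000 * 12.2e-6 * 847 = 1818.6784 MPa


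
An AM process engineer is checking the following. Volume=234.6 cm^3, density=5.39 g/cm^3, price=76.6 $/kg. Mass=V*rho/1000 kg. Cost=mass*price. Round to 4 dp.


Mass = 234.6*5.39/1000 = 1.264494 kg
Cost = 1.264494 * 76.6 = 96.8602 $


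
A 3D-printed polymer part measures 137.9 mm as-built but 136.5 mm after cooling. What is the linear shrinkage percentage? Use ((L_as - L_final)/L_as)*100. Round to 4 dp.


Shrinkage = ((137.9-136.5)/137.9)*100 = 1.0152 %


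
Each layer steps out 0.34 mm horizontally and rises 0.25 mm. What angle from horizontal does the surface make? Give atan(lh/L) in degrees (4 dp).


angle = atan(0.25/0.34) = 36.3268 degrees


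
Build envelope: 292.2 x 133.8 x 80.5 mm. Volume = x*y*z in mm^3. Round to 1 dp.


V = 292.2 * 133.8 * 80.5 = 3147257.0 mm^3


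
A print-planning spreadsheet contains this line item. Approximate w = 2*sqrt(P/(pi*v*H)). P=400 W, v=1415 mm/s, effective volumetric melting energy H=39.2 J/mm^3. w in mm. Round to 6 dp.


w = 2*sqrt(400/(pi*1415*39.2)) = 0.095822 mm


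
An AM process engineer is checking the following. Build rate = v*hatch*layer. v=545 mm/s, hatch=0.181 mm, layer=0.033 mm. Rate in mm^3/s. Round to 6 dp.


Rate = 545 * 0.181 * 0.033 = 3.255285 mm^3/s


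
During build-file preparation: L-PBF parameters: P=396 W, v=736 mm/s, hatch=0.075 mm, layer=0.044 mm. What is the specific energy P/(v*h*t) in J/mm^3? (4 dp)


Build rate = 736 * 0.075 * 0.044 = 2.4288 mm^3/s
SE = 396 / 2.4288 = 163.0435 J/mm^3


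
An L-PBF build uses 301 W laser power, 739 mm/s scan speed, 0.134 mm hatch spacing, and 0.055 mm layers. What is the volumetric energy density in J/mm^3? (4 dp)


E = 301 / (739*0.134*0.055) = 55.2656 J/mm^3


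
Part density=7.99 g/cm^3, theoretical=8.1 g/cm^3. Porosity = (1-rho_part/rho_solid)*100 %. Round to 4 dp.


Porosity = (1-7.99/8.1)*100 = 1.358 %


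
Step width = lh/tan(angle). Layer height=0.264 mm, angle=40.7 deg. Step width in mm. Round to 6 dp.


step = 0.264 / tan(40.7) = 0.306928 mm


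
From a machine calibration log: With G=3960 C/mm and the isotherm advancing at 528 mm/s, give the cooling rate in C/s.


CR = 3960 * 528 = 2090880 C/s


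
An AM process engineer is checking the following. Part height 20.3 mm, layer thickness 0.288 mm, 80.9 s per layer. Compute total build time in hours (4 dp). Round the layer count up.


Layers = ceil(20.3/0.288) = 71
t = 71 * 80.9 / 3600 = 1.5955 hrs


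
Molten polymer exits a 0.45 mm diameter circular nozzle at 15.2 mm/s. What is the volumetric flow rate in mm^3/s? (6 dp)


A = pi*(0.45/2)^2 = 0.15904313 mm^2
Q = 0.15904313 * 15.2 = 2.417456 mm^3/s


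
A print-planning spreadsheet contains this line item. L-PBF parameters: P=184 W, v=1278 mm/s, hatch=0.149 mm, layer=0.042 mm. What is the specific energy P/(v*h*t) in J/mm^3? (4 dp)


Build rate = 1278 * 0.149 * 0.042 = 7.997724 mm^3/s
SE = 184 / 7.997724 = 23.0065 J/mm^3


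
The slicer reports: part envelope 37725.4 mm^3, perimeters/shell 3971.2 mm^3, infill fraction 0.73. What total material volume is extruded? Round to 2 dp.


V_infill = (37725.4 - 3971.2) * 0.73 = 24640.57
V_total = 3971.2 + 24640.57 = 28611.77 mm^3


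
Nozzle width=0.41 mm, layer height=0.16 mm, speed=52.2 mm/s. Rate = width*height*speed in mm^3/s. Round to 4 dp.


Rate = 0.41 * 0.16 * 52.2 = 3.4243 mm^3/s


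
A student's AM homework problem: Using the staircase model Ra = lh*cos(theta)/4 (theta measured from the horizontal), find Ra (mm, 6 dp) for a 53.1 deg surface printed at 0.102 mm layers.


Ra = 0.102 * cos(53.1) / 4 = 0.015311 mm


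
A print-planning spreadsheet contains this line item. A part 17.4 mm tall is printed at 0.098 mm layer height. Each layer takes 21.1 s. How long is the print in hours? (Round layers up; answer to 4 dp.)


Layers = ceil(17.4/0.098) = 178
t = 178 * 21.1 / 3600 = 1.0433 hrs


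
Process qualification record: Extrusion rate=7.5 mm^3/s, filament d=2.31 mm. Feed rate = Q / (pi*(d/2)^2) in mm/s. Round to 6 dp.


A = pi*(2.31/2)^2 = 4.190963
v = 7.5 / 4.190963 = 1.789565 mm/s


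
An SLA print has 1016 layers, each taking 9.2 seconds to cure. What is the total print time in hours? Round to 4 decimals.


t = 1016 * 9.2 / 3600 = 2.5964 hrs


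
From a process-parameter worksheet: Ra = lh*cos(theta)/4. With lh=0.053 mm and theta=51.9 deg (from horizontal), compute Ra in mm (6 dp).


Ra = 0.053 * cos(51.9) / 4 = 0.008176 mm


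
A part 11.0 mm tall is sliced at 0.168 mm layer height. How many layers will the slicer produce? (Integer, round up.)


Layers = ceil(11.0/0.168) = 66


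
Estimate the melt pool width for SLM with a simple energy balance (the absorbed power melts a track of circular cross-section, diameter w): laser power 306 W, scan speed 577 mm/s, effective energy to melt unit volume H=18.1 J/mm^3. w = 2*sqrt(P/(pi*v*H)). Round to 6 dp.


w = 2*sqrt(306/(pi*577*18.1)) = 0.193147 mm


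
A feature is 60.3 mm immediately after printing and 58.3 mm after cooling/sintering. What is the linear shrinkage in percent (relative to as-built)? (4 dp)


Shrinkage = ((60.3-58.3)/60.3)*100 = 3.3167 %


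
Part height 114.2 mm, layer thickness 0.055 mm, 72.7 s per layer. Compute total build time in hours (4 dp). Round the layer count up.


Layers = ceil(114.2/0.055) = 2077
t = 2077 * 72.7 / 3600 = 41.9439 hrs


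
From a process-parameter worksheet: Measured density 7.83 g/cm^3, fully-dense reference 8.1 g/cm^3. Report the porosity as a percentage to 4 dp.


Porosity = (1-7.83/8.1)*100 = 3.3333 %


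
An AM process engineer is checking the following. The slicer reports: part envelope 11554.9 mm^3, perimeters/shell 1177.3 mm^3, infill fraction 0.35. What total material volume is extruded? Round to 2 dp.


V_infill = (11554.9 - 1177.3) * 0.35 = 3632.16
V_total = 1177.3 + 3632.16 = 4809.46 mm^3


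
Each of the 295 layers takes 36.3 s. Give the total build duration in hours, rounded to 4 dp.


t = 295 * 36.3 / 3600 = 2.9746 hrs


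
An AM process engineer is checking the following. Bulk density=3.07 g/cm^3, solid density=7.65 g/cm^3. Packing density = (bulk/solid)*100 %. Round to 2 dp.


Packing = (3.07/7.65)*100 = 40.13 %


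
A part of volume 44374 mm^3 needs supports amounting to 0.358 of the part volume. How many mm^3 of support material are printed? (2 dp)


V_support = 44374 * 0.358 = 15885.89 mm^3


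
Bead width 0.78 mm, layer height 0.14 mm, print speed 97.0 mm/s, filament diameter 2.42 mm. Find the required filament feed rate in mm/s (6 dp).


Q = 0.78 * 0.14 * 97.0 = 10.5924 mm^3/s
A_fil = pi*(2.42/2)^2 = 4.5996058 mm^2
v_feed = 10.5924 / 4.5996058 = 2.302893 mm/s


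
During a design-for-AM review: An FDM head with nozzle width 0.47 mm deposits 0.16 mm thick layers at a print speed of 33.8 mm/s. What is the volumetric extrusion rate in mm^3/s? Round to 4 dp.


Rate = 0.47 * 0.16 * 33.8 = 2.5418 mm^3/s


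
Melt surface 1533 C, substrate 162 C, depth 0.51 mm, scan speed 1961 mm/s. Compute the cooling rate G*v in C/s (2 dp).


G = (1533-162)/0.51 = 2688.23529412 C/mm
CR = 2688.23529412 * 1961 = 5271629.41 C/s


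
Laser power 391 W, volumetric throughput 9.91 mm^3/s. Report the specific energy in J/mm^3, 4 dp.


SE = 391 / 9.91 = 39.4551 J/mm^3


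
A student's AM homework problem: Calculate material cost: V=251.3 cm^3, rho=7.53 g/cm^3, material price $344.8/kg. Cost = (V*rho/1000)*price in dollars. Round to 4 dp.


Mass = 251.3*7.53/1000 = 1.892289 kg
Cost = 1.892289 * 344.8 = 652.4612 $


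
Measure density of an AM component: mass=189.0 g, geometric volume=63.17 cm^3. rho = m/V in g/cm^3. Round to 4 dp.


rho = 189.0 / 63.17 = 2.9919 g/cm^3


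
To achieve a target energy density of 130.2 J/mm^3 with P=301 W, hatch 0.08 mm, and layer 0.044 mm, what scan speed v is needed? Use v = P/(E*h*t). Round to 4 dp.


v = 301 / (130.2*0.08*0.044) = 656.7693 mm/s


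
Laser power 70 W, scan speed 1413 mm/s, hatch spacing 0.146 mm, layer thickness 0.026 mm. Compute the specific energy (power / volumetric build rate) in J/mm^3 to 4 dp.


Build rate = 1413 * 0.146 * 0.026 = 5.363748 mm^3/s
SE = 70 / 5.363748 = 13.0506 J/mm^3


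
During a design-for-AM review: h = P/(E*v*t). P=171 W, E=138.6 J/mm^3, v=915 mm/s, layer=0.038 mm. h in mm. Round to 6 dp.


h = 171 / (138.6*915*0.038) = 0.035484 mm


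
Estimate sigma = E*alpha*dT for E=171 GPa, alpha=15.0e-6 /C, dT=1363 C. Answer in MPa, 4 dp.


sigma = 171*1000 * 15.0e-6 * 1363 = 3496.095 MPa


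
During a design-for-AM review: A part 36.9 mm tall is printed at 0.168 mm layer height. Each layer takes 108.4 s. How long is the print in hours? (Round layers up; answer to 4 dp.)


Layers = ceil(36.9/0.168) = 220
t = 220 * 108.4 / 3600 = 6.6244 hrs


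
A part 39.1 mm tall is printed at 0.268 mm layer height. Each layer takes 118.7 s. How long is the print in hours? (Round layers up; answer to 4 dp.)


Layers = ceil(39.1/0.268) = 146
t = 146 * 118.7 / 3600 = 4.8139 hrs


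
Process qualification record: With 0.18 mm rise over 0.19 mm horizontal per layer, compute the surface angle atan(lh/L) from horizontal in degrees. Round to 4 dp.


angle = atan(0.18/0.19) = 43.4518 degrees


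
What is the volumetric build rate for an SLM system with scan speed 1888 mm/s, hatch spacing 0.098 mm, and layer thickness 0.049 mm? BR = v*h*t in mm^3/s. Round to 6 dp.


Rate = 1888 * 0.098 * 0.049 = 9.066176 mm^3/s


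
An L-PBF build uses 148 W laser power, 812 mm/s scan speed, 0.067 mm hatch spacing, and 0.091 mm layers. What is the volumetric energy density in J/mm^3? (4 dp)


E = 148 / (812*0.067*0.091) = 29.8944 J/mm^3


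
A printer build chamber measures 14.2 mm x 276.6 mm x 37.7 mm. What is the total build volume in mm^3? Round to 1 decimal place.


V = 14.2 * 276.6 * 37.7 = 148075.0 mm^3


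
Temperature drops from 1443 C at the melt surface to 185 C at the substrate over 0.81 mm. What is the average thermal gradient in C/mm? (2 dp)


G = (1443-185)/0.81 = 1553.09 C/mm


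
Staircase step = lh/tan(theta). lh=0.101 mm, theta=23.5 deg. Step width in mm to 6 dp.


step = 0.101 / tan(23.5) = 0.232284 mm


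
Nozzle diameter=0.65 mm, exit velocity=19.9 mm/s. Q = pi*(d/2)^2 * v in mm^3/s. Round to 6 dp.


A = pi*(0.65/2)^2 = 0.33183072 mm^2
Q = 0.33183072 * 19.9 = 6.603431 mm^3/s


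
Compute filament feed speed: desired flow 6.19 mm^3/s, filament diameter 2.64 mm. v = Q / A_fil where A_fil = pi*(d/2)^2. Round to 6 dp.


A = pi*(2.64/2)^2 = 5.473911
v = 6.19 / 5.473911 = 1.130819 mm/s


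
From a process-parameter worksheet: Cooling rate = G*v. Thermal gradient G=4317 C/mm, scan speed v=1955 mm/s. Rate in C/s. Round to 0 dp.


CR = 4317 * 1955 = 8439735 C/s


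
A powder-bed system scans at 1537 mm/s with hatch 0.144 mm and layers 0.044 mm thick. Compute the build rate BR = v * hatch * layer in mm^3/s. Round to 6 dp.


Rate = 1537 * 0.144 * 0.044 = 9.738432 mm^3/s


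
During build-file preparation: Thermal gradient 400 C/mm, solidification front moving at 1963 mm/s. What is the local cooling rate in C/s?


CR = 400 * 1963 = 785200 C/s


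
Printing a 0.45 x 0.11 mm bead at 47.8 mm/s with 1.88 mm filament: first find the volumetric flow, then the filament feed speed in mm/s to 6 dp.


Q = 0.45 * 0.11 * 47.8 = 2.3661 mm^3/s
A_fil = pi*(1.88/2)^2 = 2.77591127 mm^2
v_feed = 2.3661 / 2.77591127 = 0.852369 mm/s


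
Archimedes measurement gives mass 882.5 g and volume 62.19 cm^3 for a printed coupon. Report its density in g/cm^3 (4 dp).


rho = 882.5 / 62.19 = 14.1904 g/cm^3


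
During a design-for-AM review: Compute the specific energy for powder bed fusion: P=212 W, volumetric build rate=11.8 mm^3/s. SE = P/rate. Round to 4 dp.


SE = 212 / 11.8 = 17.9661 J/mm^3


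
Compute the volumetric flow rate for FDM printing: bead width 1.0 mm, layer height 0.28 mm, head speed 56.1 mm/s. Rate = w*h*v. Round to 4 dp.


Rate = 1.0 * 0.28 * 56.1 = 15.708 mm^3/s


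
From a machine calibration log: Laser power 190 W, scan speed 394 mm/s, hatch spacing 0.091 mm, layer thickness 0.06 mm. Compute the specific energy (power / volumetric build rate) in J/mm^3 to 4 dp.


Build rate = 394 * 0.091 * 0.06 = 2.15124 mm^3/s
SE = 190 / 2.15124 = 88.3212 J/mm^3


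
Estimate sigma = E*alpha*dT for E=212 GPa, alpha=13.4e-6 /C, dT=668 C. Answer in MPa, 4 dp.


sigma = 212*1000 * 13.4e-6 * 668 = 1897.6544 MPa


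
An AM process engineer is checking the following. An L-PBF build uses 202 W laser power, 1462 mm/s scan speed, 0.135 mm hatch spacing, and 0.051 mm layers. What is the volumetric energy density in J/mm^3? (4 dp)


E = 202 / (1462*0.135*0.051) = 20.0678 J/mm^3


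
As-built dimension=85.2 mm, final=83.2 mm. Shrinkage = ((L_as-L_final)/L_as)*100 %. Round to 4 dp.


Shrinkage = ((85.2-83.2)/85.2)*100 = 2.3474 %


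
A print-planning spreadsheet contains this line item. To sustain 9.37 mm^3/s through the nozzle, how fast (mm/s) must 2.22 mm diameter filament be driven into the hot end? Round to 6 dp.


A = pi*(2.22/2)^2 = 3.870756
v = 9.37 / 3.870756 = 2.420716 mm/s


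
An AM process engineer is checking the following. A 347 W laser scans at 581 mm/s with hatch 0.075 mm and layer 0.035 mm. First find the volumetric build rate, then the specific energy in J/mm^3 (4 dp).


Build rate = 581 * 0.075 * 0.035 = 1.525125 mm^3/s
SE = 347 / 1.525125 = 227.5223 J/mm^3


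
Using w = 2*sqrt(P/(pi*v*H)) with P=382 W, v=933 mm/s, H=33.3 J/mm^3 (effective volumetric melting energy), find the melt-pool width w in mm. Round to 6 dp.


w = 2*sqrt(382/(pi*933*33.3)) = 0.125119 mm


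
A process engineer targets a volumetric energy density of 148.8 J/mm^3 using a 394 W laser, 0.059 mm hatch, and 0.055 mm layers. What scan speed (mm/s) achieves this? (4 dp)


v = 394 / (148.8*0.059*0.055) = 815.9783 mm/s


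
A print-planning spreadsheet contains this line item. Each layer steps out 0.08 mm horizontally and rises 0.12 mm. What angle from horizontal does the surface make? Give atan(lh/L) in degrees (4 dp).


angle = atan(0.12/0.08) = 56.3099 degrees


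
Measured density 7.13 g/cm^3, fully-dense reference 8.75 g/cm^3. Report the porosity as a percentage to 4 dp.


Porosity = (1-7.13/8.75)*100 = 18.5143 %


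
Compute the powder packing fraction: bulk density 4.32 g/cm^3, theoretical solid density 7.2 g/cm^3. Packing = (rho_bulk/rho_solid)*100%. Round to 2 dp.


Packing = (4.32/7.2)*100 = 60.0 %


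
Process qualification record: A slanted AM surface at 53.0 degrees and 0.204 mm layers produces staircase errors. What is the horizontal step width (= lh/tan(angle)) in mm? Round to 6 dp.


step = 0.204 / tan(53.0) = 0.153725 mm


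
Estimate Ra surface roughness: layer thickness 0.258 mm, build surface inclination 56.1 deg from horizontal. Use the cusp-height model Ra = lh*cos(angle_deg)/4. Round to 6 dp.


Ra = 0.258 * cos(56.1) / 4 = 0.035975 mm


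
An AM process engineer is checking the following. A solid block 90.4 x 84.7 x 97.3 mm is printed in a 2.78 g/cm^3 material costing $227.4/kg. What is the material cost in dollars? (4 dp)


V = 90.4 * 84.7 * 97.3 = 745014.424 mm^3 = 745.014424 cm^3
Mass = 745.014424 * 2.78 / 1000 = 2.0711401 kg
Cost = 2.0711401 * 227.4 = 470.9773 $


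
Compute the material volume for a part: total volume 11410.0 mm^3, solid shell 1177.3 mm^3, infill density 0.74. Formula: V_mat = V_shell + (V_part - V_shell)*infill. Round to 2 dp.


V_infill = (11410.0 - 1177.3) * 0.74 = 7572.2
V_total = 1177.3 + 7572.2 = 8749.5 mm^3


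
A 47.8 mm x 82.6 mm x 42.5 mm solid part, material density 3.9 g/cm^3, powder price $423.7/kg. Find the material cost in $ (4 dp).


V = 47.8 * 82.6 * 42.5 = 167801.9 mm^3 = 167.8019 cm^3
Mass = 167.8019 * 3.9 / 1000 = 0.65442741 kg
Cost = 0.65442741 * 423.7 = 277.2809 $


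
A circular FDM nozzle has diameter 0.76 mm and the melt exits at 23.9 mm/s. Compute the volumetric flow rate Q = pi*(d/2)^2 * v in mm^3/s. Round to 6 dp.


A = pi*(0.76/2)^2 = 0.45364598 mm^2
Q = 0.45364598 * 23.9 = 10.842139 mm^3/s


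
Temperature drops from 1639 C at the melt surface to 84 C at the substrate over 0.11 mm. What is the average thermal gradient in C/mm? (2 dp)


G = (1639-84)/0.11 = 14136.36 C/mm


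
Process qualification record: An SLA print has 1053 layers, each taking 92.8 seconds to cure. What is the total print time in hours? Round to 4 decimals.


t = 1053 * 92.8 / 3600 = 27.144 hrs


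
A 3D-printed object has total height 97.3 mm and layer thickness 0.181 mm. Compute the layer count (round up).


Layers = ceil(97.3/0.181) = 538


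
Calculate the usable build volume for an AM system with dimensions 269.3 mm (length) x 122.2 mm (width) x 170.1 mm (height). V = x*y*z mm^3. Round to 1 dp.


V = 269.3 * 122.2 * 170.1 = 5597729.0 mm^3


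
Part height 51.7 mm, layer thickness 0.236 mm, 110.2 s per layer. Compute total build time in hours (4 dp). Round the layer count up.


Layers = ceil(51.7/0.236) = 220
t = 220 * 110.2 / 3600 = 6.7344 hrs


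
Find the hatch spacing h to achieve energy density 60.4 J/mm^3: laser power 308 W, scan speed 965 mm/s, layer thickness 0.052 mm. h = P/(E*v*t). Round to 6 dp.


h = 308 / (60.4*965*0.052) = 0.101621 mm


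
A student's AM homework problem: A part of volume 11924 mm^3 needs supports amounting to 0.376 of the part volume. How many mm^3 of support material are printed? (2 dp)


V_support = 11924 * 0.376 = 4483.42 mm^3


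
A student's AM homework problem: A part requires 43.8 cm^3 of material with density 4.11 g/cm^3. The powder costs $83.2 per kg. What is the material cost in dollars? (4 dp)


Mass = 43.8*4.11/1000 = 0.180018 kg
Cost = 0.180018 * 83.2 = 14.9775 $


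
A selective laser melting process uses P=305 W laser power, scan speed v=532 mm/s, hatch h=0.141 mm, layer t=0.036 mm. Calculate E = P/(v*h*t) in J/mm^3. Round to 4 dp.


E = 305 / (532*0.141*0.036) = 112.9449 J/mm^3


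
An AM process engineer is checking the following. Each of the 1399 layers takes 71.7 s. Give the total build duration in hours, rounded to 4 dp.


t = 1399 * 71.7 / 3600 = 27.8634 hrs


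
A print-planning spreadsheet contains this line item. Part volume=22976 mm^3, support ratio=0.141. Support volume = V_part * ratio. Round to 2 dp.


V_support = 22976 * 0.141 = 3239.62 mm^3


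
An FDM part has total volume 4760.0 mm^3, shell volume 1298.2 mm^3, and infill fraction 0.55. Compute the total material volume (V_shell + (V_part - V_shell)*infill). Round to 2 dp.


V_infill = (4760.0 - 1298.2) * 0.55 = 1903.99
V_total = 1298.2 + 1903.99 = 3202.19 mm^3


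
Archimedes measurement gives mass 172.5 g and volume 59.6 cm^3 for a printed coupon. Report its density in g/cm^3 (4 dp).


rho = 172.5 / 59.6 = 2.8943 g/cm^3


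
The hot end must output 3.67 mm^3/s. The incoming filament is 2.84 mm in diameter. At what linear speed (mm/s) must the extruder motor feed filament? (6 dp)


A = pi*(2.84/2)^2 = 6.334707
v = 3.67 / 6.334707 = 0.579348 mm/s


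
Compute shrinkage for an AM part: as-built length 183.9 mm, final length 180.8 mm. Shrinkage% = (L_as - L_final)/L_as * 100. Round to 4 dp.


Shrinkage = ((183.9-180.8)/183.9)*100 = 1.6857 %


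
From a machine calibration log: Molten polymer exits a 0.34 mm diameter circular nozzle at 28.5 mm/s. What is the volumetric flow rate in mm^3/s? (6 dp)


A = pi*(0.34/2)^2 = 0.09079203 mm^2
Q = 0.09079203 * 28.5 = 2.587573 mm^3/s


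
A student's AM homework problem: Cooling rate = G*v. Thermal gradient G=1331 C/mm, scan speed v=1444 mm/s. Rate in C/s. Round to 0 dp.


CR = 1331 * 1444 = 1921964 C/s


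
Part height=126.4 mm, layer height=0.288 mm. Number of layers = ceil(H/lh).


Layers = ceil(126.4/0.288) = 439


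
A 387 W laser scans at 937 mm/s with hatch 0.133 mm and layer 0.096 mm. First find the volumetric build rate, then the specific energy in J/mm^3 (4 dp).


Build rate = 937 * 0.133 * 0.096 = 11.963616 mm^3/s
SE = 387 / 11.963616 = 32.3481 J/mm^3


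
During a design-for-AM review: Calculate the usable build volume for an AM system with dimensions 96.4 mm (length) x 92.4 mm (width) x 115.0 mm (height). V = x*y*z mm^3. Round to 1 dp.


V = 96.4 * 92.4 * 115.0 = 1024346.4 mm^3


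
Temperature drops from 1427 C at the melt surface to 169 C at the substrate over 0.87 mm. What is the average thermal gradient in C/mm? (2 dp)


G = (1427-169)/0.87 = 1445.98 C/mm


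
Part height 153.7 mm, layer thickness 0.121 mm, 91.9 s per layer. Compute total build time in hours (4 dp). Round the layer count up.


Layers = ceil(153.7/0.121) = 1271
t = 1271 * 91.9 / 3600 = 32.4458 hrs


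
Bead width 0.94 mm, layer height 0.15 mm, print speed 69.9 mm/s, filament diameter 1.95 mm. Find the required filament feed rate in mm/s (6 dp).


Q = 0.94 * 0.15 * 69.9 = 9.8559 mm^3/s
A_fil = pi*(1.95/2)^2 = 2.98647652 mm^2
v_feed = 9.8559 / 2.98647652 = 3.300177 mm/s


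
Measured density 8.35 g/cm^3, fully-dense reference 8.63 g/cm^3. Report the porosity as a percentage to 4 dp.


Porosity = (1-8.35/8.63)*100 = 3.2445 %


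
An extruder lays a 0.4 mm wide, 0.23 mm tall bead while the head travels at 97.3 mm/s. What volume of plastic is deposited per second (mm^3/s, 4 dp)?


Rate = 0.4 * 0.23 * 97.3 = 8.9516 mm^3/s


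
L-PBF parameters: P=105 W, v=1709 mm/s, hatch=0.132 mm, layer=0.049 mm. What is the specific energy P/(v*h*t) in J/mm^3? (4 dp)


Build rate = 1709 * 0.132 * 0.049 = 11.053812 mm^3/s
SE = 105 / 11.053812 = 9.499 J/mm^3


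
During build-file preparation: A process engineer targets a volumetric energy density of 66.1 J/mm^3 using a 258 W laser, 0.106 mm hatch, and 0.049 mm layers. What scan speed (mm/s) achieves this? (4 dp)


v = 258 / (66.1*0.106*0.049) = 751.4781 mm/s


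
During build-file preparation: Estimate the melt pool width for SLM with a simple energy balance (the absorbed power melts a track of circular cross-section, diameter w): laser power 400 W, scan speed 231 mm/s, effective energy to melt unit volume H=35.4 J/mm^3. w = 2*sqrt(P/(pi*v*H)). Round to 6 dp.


w = 2*sqrt(400/(pi*231*35.4)) = 0.249561 mm


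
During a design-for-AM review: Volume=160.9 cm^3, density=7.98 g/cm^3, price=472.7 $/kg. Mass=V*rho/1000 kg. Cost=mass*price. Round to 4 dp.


Mass = 160.9*7.98/1000 = 1.283982 kg
Cost = 1.283982 * 472.7 = 606.9383 $


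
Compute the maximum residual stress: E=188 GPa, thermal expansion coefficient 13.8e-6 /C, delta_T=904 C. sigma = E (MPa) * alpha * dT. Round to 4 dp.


sigma = 188*1000 * 13.8e-6 * 904 = 2345.3376 MPa


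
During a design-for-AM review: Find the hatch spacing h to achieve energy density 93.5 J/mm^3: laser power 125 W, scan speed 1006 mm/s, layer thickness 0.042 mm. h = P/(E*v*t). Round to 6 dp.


h = 125 / (93.5*1006*0.042) = 0.031641 mm
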